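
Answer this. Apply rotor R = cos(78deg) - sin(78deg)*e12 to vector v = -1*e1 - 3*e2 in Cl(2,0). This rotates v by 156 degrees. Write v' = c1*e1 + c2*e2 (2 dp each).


Rotor R = cos(78deg) - sin(78deg)*e12
Rotation angle theta = 2 * 78 = 156 degrees
v' = R*v*~R rotates v by theta.
cos(156deg) = -0.9135, sin(156deg) = 0.4067
v'_1 = -1*cos(156deg) - (-3)*sin(156deg)
= -1*(-0.9135) - (-3)*0.4067
= 2.13
v'_2 = -1*sin(156deg) + (-3)*cos(156deg)
= -1*0.4067 + (-3)*(-0.9135)
= 2.33
v' = 2.13*e1 + 2.33*e2


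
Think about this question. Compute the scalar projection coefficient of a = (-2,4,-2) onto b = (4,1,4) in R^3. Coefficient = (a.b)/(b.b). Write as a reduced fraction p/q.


Projection coefficient = (a . b) / (b . b)
a . b = (-2)*4 + 4*1 + (-2)*4
= -8 + 4 + (-8) = -12
b . b = 4^2 + 1^2 + 4^2
= 16 + 1 + 16 = 33
Coefficient = -12/33
In lowest terms: -4/11


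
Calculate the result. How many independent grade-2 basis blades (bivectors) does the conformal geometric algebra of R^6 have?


The conformal model of R^6 uses Cl(7,1) with m = 6 + 2 = 8 generators.
Number of grade-2 blades = C(m, 2) = C(8, 2)
= 8*7/2 = 28


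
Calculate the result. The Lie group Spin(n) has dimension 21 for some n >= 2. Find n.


dim Spin(n) = dim so(n) = n(n-1)/2.
Solve n(n-1)/2 = 21, i.e. n^2 - n - 42 = 0.
Discriminant = 1 + 8*21 = 169
n = (1 + sqrt(169))/2 = (1 + 13)/2 = 7


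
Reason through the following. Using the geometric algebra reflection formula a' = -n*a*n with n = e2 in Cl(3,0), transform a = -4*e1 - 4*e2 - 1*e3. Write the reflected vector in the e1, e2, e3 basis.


Reflection formula: a' = -n*a*n, with n = e2 (unit vector, n^2 = 1).
For reflection through hyperplane perp to e2:
The component along e2 flips sign, others stay.
a = (-4, -4, -1)
a' = (-4, 4, -1)
a' = -4*e1 + 4*e2 - 1*e3


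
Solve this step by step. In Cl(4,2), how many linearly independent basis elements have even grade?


Even subalgebra dimension = 2^(n-1)
n = 4 + 2 = 6
2^(6 - 1) = 2^5 = 32
Verification: sum of C(6,k) for even k = 1 + 15 + 15 + 1 = 32
Result = 32


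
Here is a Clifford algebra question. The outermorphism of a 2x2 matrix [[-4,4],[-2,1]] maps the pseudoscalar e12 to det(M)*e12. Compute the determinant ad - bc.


The outermorphism of a linear map f sends e1^e2 to f(e1)^f(e2).
f(e1) = -4*e1 - 2*e2
f(e2) = 4*e1 + 1*e2
f(e1) ^ f(e2) = (-4*e1 - 2*e2) ^ (4*e1 + 1*e2)
= (-4)*1*e12 + (-2)*4*e21
= (-4 - (-8))*e12
= 4*e12
Coefficient = 4


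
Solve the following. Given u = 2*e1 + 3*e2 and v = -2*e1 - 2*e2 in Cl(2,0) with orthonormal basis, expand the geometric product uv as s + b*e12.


Expand: (2*e1 + 3*e2)(-2*e1 - 2*e2)
= 2*(-2)*e1e1 + 2*(-2)*e1e2 + 3*(-2)*e2e1 + 3*(-2)*e2e2
Using e1^2 = e2^2 = 1, e2e1 = -e1e2:
Scalar part s = 2*(-2) + 3*(-2) = -4 + (-6) = -10
Bivector part b = 2*(-2) - 3*(-2) = -4 - (-6) = 2
uv = -10 + 2*e12


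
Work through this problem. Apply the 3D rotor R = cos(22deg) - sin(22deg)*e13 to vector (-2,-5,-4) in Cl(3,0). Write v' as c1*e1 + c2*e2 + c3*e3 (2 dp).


Rotor R = cos(22deg) - sin(22deg)*e13
Rotation angle theta = 2 * 22 = 44 degrees in the e13 plane (e1 -> e3).
The component perpendicular to the plane (e2) is invariant: v'_2 = v2 = -5.00
cos(44deg) = 0.7193, sin(44deg) = 0.6947
v'_1 = v1*cos(theta) - v3*sin(theta) = -2*0.7193 - (-4)*0.6947 = 1.34
v'_3 = v1*sin(theta) + v3*cos(theta) = -2*0.6947 + (-4)*0.7193 = -4.27
v' = 1.34*e1 - 5.00*e2 - 4.27*e3


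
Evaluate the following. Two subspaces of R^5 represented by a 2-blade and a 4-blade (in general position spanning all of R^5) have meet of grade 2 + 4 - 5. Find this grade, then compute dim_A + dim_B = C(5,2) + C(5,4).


Meet grade = grade(A) + grade(B) - n
= 2 + 4 - 5 = 1
C(5,2) = 10
C(5,4) = 5
dim_A + dim_B = 10 + 5 = 15


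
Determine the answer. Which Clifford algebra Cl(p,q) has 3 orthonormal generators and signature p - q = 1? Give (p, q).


We need p + q = 3 and p - q = 1.
Adding: 2p = 3 + 1 = 4, so p = 2.
Then q = 3 - 2 = 1.
(p, q) = (2, 1)


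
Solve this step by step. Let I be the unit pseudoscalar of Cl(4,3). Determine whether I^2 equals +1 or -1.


The pseudoscalar I = e1...e_n (product of all n generators) of Cl(p,q) satisfies I^2 = (-1)^(q + n(n-1)/2).
p = 4, q = 3, n = p + q = 7
n(n-1)/2 = 7 * 6 / 2 = 21
Exponent = q + n(n-1)/2 = 3 + 21 = 24
I^2 = (-1)^24 = +1


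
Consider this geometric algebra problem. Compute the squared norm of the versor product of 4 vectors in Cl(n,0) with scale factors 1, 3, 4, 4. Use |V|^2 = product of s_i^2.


Each vector v_i has |v_i|^2 = s_i^2
Squared scales: 1^2 = 1, 3^2 = 9, 4^2 = 16, 4^2 = 16
|V|^2 = 1 * 9 * 16 * 16
= 2304


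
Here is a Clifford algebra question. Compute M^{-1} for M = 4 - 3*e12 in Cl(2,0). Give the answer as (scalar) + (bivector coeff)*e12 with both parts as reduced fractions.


M = 4 - 3*e12, where e12^2 = -1.
Since M commutes with its reverse ~M = a - b*e12, M * ~M = a^2 - b^2*e12^2 = a^2 + b^2.
So M^{-1} = ~M / (a^2 + b^2) = (a - b*e12)/(a^2 + b^2).
a^2 + b^2 = 16 + 9 = 25
Scalar part = 4/25 = 4/25
Bivector coeff = 3/25 = 3/25
M^{-1} = 4/25 + 3/25*e12


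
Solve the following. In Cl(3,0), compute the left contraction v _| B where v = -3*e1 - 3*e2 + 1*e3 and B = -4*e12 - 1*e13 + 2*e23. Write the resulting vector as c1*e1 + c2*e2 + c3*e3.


Left contraction v _| B = <vB>_1 (grade-1 part of the geometric product vB).
Using e1_|e12 = e2, e2_|e12 = -e1, e1_|e13 = e3, e3_|e13 = -e1, e2_|e23 = e3, e3_|e23 = -e2:
e1 coeff: -v2*b12 - v3*b13 = -(-3)*(-4) - (1)*(-1) = -11
e2 coeff: v1*b12 - v3*b23 = (-3)*(-4) - (1)*(2) = 10
e3 coeff: v1*b13 + v2*b23 = (-3)*(-1) + (-3)*(2) = -3
v _| B = -11*e1 + 10*e2 - 3*e3


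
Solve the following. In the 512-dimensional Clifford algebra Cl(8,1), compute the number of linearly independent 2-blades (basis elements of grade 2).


Number of grade-k basis blades in Cl(p,q) with n = p + q is C(n, k).
n = 8 + 1 = 9
C(9, 2) = 9! / (2! * 7!)
= 362880 / (2 * 5040)
= 36


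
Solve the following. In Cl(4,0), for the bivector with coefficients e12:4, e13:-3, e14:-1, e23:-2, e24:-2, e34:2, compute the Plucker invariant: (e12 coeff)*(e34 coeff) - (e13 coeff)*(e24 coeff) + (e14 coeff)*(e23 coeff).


Plucker relation: af - be + cd
a*f = 4*2 = 8
b*e = (-3)*(-2) = 6
c*d = (-1)*(-2) = 2
af - be + cd = 8 - 6 + 2
= 4


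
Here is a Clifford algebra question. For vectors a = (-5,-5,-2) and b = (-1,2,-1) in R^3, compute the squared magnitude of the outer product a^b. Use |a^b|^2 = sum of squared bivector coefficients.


a wedge b = (a1*b2 - a2*b1)*e12 + (a1*b3 - a3*b1)*e13 + (a2*b3 - a3*b2)*e23
e12 coeff: (-5)*2 - (-5)*(-1) = -10 - 5 = -15
e13 coeff: (-5)*(-1) - (-2)*(-1) = 5 - 2 = 3
e23 coeff: (-5)*(-1) - (-2)*2 = 5 - (-4) = 9
|a wedge b|^2 = (-15)^2 + 3^2 + 9^2
= 225 + 9 + 81
= 315


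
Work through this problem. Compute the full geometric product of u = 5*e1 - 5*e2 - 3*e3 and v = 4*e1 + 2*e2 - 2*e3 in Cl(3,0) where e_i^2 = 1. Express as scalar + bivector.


In Cl(3,0): e_i^2 = 1, e_ie_j = -e_je_i for i != j.
Scalar part = u . v = 5*4 + (-5)*2 + (-3)*(-2)
= 20 + (-10) + 6 = 16
e12 coeff = 5*2 - (-5)*4 = 10 - (-20) = 30
e13 coeff = 5*(-2) - (-3)*4 = -10 - (-12) = 2
e23 coeff = (-5)*(-2) - (-3)*2 = 10 - (-6) = 16
uv = 16 + 30*e12 + 2*e13 + 16*e23


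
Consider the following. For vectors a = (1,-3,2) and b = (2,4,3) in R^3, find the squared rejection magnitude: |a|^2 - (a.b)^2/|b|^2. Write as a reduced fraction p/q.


|a|^2 = 1^2 + (-3)^2 + 2^2 = 14
|b|^2 = 2^2 + 4^2 + 3^2 = 29
a . b = 1*2 + (-3)*4 + 2*3 = -4
(a.b)^2 = (-4)^2 = 16
|rej|^2 = 14 - 16/29
= (406 - 16)/29
= 390/29
In lowest terms: 390/29


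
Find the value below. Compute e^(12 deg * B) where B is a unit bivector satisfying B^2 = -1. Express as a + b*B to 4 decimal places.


For a unit bivector B with B^2 = -1, the exponential series gives
e^(theta*B) = cos(theta) + sin(theta)*B (the GA analogue of Euler's formula).
theta = 12 degrees = 0.20944 rad
cos(12 deg) = 0.9781
sin(12 deg) = 0.2079
exp(theta*B) = 0.9781 + 0.2079*B


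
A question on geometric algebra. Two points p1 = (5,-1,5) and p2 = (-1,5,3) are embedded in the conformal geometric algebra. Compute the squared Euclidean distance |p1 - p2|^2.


p1 - p2 = (6, -6, 2)
|p1 - p2|^2 = 6^2 + (-6)^2 + 2^2
= 36 + 36 + 4
= 76


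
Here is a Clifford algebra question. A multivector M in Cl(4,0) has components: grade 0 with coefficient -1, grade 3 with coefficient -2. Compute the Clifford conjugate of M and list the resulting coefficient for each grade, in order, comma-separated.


Clifford conjugate sign for grade k: (-1)^(k(k+1)/2)
Grade 0: (-1)^(0*1/2) = (-1)^0 = 1, coeff -1 -> -1
Grade 3: (-1)^(3*4/2) = (-1)^6 = 1, coeff -2 -> -2
Conjugated coefficients: -1, -2


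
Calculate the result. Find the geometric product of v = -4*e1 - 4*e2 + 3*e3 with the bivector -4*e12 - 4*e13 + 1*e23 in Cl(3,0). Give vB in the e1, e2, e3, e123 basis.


vB has grade-1 (vector) and grade-3 (trivector) parts: vB = (v _| B) + (v ^ B).
Vector part <vB>_1:
  e1: -v2*b12 - v3*b13 = -(-4)*(-4) - (3)*(-4) = -4
  e2: v1*b12 - v3*b23 = (-4)*(-4) - (3)*(1) = 13
  e3: v1*b13 + v2*b23 = (-4)*(-4) + (-4)*(1) = 12
Trivector part <vB>_3:
  e123: v1*b23 - v2*b13 + v3*b12 = (-4)*(1) - (-4)*(-4) + (3)*(-4) = -32
vB = -4*e1 + 13*e2 + 12*e3 - 32*e123


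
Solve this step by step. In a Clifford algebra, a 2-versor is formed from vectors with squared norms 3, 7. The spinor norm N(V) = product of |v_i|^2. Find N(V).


Spinor norm N(V) = |v1|^2 * |v2|^2 * ... * |v2|^2
= 3 * 7
Running product: 3, 21
N(V) = 21


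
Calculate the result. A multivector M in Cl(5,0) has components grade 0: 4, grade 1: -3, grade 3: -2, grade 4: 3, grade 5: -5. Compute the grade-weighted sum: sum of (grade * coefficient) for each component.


Grade-weighted sum = sum of grade_k * coefficient_k
0*4 = 0
1*(-3) = -3
3*(-2) = -6
4*3 = 12
5*(-5) = -25
Total = 0 + (-3) + (-6) + 12 + (-25) = -22


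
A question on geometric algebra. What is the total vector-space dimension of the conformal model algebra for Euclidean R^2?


The conformal model of R^2 uses Cl(3,1): the 2 Euclidean generators plus two extra orthogonal generators e+ (e+^2 = +1) and e- (e-^2 = -1), from which the null vectors e0, einf are built.
Number of generators m = 2 + 2 = 4.
dim Cl(p,q) = 2^m = 2^4 = 16


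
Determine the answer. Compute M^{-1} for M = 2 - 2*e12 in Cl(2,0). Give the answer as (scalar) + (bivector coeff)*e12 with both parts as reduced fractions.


M = 2 - 2*e12, where e12^2 = -1.
Since M commutes with its reverse ~M = a - b*e12, M * ~M = a^2 - b^2*e12^2 = a^2 + b^2.
So M^{-1} = ~M / (a^2 + b^2) = (a - b*e12)/(a^2 + b^2).
a^2 + b^2 = 4 + 4 = 8
Scalar part = 2/8 = 1/4
Bivector coeff = 2/8 = 1/4
M^{-1} = 1/4 + 1/4*e12


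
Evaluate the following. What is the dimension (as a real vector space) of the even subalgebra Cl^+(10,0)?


Even subalgebra dimension = 2^(n-1)
n = 10 + 0 = 10
2^(10 - 1) = 2^9 = 512
Verification: sum of C(10,k) for even k = 1 + 45 + 210 + 210 + 45 + 1 = 512
Result = 512


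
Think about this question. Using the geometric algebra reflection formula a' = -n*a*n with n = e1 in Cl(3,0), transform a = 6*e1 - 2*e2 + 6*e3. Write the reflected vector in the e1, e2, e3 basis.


Reflection formula: a' = -n*a*n, with n = e1 (unit vector, n^2 = 1).
For reflection through hyperplane perp to e1:
The component along e1 flips sign, others stay.
a = (6, -2, 6)
a' = (-6, -2, 6)
a' = -6*e1 - 2*e2 + 6*e3


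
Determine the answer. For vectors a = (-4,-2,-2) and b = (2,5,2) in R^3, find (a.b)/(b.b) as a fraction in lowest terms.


Projection coefficient = (a . b) / (b . b)
a . b = (-4)*2 + (-2)*5 + (-2)*2
= -8 + (-10) + (-4) = -22
b . b = 2^2 + 5^2 + 2^2
= 4 + 25 + 4 = 33
Coefficient = -22/33
In lowest terms: -2/3


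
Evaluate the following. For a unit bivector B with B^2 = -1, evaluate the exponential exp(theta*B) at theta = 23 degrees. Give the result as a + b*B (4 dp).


For a unit bivector B with B^2 = -1, the exponential series gives
e^(theta*B) = cos(theta) + sin(theta)*B (the GA analogue of Euler's formula).
theta = 23 degrees = 0.401426 rad
cos(23 deg) = 0.9205
sin(23 deg) = 0.3907
exp(theta*B) = 0.9205 + 0.3907*B


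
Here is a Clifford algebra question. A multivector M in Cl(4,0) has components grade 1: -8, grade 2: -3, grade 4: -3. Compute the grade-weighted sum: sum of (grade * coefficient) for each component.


Grade-weighted sum = sum of grade_k * coefficient_k
1*(-8) = -8
2*(-3) = -6
4*(-3) = -12
Total = -8 + (-6) + (-12) = -26


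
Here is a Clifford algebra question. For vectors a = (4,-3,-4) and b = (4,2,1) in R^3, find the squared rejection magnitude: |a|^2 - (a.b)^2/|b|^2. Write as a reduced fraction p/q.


|a|^2 = 4^2 + (-3)^2 + (-4)^2 = 41
|b|^2 = 4^2 + 2^2 + 1^2 = 21
a . b = 4*4 + (-3)*2 + (-4)*1 = 6
(a.b)^2 = 6^2 = 36
|rej|^2 = 41 - 36/21
= (861 - 36)/21
= 825/21
In lowest terms: 275/7


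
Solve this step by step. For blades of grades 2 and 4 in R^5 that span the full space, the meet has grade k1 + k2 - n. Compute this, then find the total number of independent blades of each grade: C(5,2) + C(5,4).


Meet grade = grade(A) + grade(B) - n
= 2 + 4 - 5 = 1
C(5,2) = 10
C(5,4) = 5
dim_A + dim_B = 10 + 5 = 15


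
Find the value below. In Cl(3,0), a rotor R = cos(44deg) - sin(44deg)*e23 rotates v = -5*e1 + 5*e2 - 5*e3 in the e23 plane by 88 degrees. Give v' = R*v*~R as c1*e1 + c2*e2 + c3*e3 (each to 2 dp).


Rotor R = cos(44deg) - sin(44deg)*e23
Rotation angle theta = 2 * 44 = 88 degrees in the e23 plane (e2 -> e3).
The component perpendicular to the plane (e1) is invariant: v'_1 = v1 = -5.00
cos(88deg) = 0.0349, sin(88deg) = 0.9994
v'_2 = v2*cos(theta) - v3*sin(theta) = 5*0.0349 - (-5)*0.9994 = 5.17
v'_3 = v2*sin(theta) + v3*cos(theta) = 5*0.9994 + (-5)*0.0349 = 4.82
v' = -5.00*e1 + 5.17*e2 + 4.82*e3


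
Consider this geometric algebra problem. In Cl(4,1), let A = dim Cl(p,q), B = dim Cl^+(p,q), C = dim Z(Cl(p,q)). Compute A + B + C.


n = 4 + 1 = 5
Total dim = 2^5 = 32
Even subalgebra dim = 2^4 = 16
n is odd, so center dim = 2
Sum = 32 + 16 + 2 = 50


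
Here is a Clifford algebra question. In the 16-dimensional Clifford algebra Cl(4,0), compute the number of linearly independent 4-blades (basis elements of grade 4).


Number of grade-k basis blades in Cl(p,q) with n = p + q is C(n, k).
n = 4 + 0 = 4
C(4, 4) = 4! / (4! * 0!)
= 24 / (24 * 1)
= 1


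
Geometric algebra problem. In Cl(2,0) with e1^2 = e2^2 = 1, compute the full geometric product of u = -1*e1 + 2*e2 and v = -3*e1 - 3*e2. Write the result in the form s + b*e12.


Expand: (-1*e1 + 2*e2)(-3*e1 - 3*e2)
= (-1)*(-3)*e1e1 + (-1)*(-3)*e1e2 + 2*(-3)*e2e1 + 2*(-3)*e2e2
Using e1^2 = e2^2 = 1, e2e1 = -e1e2:
Scalar part s = (-1)*(-3) + 2*(-3) = 3 + (-6) = -3
Bivector part b = (-1)*(-3) - 2*(-3) = 3 - (-6) = 9
uv = -3 + 9*e12


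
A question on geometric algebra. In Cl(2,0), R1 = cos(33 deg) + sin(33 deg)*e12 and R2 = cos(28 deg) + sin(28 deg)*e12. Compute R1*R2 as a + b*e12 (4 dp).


Same-plane rotors commute and their half-angles add:
R1*R2 = cos(a1 + a2) + sin(a1 + a2)*e12.
a1 + a2 = 33 + 28 = 61 deg
cos(61 deg) = 0.4848
sin(61 deg) = 0.8746
R1*R2 = 0.4848 + 0.8746*e12


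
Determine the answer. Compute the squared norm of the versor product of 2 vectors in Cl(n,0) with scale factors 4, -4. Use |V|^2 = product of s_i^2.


Each vector v_i has |v_i|^2 = s_i^2
Squared scales: 4^2 = 16, (-4)^2 = 16
|V|^2 = 16 * 16
= 256


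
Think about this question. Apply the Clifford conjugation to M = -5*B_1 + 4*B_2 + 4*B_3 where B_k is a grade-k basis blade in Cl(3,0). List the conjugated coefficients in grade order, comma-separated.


Clifford conjugate sign for grade k: (-1)^(k(k+1)/2)
Grade 1: (-1)^(1*2/2) = (-1)^1 = -1, coeff -5 -> 5
Grade 2: (-1)^(2*3/2) = (-1)^3 = -1, coeff 4 -> -4
Grade 3: (-1)^(3*4/2) = (-1)^6 = 1, coeff 4 -> 4
Conjugated coefficients: 5, -4, 4


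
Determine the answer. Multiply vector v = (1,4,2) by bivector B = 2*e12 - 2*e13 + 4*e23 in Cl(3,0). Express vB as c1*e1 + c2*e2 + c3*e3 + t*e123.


vB has grade-1 (vector) and grade-3 (trivector) parts: vB = (v _| B) + (v ^ B).
Vector part <vB>_1:
  e1: -v2*b12 - v3*b13 = -(4)*(2) - (2)*(-2) = -4
  e2: v1*b12 - v3*b23 = (1)*(2) - (2)*(4) = -6
  e3: v1*b13 + v2*b23 = (1)*(-2) + (4)*(4) = 14
Trivector part <vB>_3:
  e123: v1*b23 - v2*b13 + v3*b12 = (1)*(4) - (4)*(-2) + (2)*(2) = 16
vB = -4*e1 - 6*e2 + 14*e3 + 16*e123


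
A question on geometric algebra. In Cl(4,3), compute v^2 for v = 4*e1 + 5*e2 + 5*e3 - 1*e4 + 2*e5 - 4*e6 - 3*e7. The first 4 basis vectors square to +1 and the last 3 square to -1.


v^2 = sum of c_i^2 * e_i^2
Positive signature terms (e_i^2 = +1): 4^2 + 5^2 + 5^2 + (-1)^2 = 67
Negative signature terms (e_j^2 = -1): 2^2 + (-4)^2 + (-3)^2 = 29
v^2 = 67 - 29 = 38


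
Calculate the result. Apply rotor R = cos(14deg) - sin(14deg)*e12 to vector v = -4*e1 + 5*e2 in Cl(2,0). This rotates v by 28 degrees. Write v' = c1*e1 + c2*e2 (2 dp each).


Rotor R = cos(14deg) - sin(14deg)*e12
Rotation angle theta = 2 * 14 = 28 degrees
v' = R*v*~R rotates v by theta.
cos(28deg) = 0.8829, sin(28deg) = 0.4695
v'_1 = -4*cos(28deg) - 5*sin(28deg)
= -4*0.8829 - 5*0.4695
= -5.88
v'_2 = -4*sin(28deg) + 5*cos(28deg)
= -4*0.4695 + 5*0.8829
= 2.54
v' = -5.88*e1 + 2.54*e2


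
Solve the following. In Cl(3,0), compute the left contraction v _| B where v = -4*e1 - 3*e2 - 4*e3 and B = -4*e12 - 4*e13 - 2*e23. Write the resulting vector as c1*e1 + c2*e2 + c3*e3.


Left contraction v _| B = <vB>_1 (grade-1 part of the geometric product vB).
Using e1_|e12 = e2, e2_|e12 = -e1, e1_|e13 = e3, e3_|e13 = -e1, e2_|e23 = e3, e3_|e23 = -e2:
e1 coeff: -v2*b12 - v3*b13 = -(-3)*(-4) - (-4)*(-4) = -28
e2 coeff: v1*b12 - v3*b23 = (-4)*(-4) - (-4)*(-2) = 8
e3 coeff: v1*b13 + v2*b23 = (-4)*(-4) + (-3)*(-2) = 22
v _| B = -28*e1 + 8*e2 + 22*e3


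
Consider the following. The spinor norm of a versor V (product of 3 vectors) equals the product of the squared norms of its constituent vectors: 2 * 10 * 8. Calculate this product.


Spinor norm N(V) = |v1|^2 * |v2|^2 * ... * |v3|^2
= 2 * 10 * 8
Running product: 2, 20, 160
N(V) = 160


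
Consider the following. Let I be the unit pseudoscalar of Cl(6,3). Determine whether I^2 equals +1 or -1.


The pseudoscalar I = e1...e_n (product of all n generators) of Cl(p,q) satisfies I^2 = (-1)^(q + n(n-1)/2).
p = 6, q = 3, n = p + q = 9
n(n-1)/2 = 9 * 8 / 2 = 36
Exponent = q + n(n-1)/2 = 3 + 36 = 39
I^2 = (-1)^39 = -1


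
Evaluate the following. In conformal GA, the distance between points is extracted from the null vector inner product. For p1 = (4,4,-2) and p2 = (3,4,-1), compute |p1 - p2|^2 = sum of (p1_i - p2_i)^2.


p1 - p2 = (1, 0, -1)
|p1 - p2|^2 = 1^2 + 0^2 + (-1)^2
= 1 + 0 + 1
= 2


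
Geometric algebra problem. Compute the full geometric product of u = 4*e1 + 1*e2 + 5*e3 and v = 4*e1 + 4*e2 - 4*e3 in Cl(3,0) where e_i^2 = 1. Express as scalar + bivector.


In Cl(3,0): e_i^2 = 1, e_ie_j = -e_je_i for i != j.
Scalar part = u . v = 4*4 + 1*4 + 5*(-4)
= 16 + 4 + (-20) = 0
e12 coeff = 4*4 - 1*4 = 16 - 4 = 12
e13 coeff = 4*(-4) - 5*4 = -16 - 20 = -36
e23 coeff = 1*(-4) - 5*4 = -4 - 20 = -24
uv = 0 + 12*e12 - 36*e13 - 24*e23


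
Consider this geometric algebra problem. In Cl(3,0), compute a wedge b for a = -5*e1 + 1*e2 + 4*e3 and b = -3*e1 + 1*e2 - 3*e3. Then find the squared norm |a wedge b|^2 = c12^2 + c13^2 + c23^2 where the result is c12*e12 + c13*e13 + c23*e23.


a wedge b = (a1*b2 - a2*b1)*e12 + (a1*b3 - a3*b1)*e13 + (a2*b3 - a3*b2)*e23
e12 coeff: (-5)*1 - 1*(-3) = -5 - (-3) = -2
e13 coeff: (-5)*(-3) - 4*(-3) = 15 - (-12) = 27
e23 coeff: 1*(-3) - 4*1 = -3 - 4 = -7
|a wedge b|^2 = (-2)^2 + 27^2 + (-7)^2
= 4 + 729 + 49
= 782


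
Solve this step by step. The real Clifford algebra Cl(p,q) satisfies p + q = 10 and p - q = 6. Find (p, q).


We need p + q = 10 and p - q = 6.
Adding: 2p = 10 + 6 = 16, so p = 8.
Then q = 10 - 8 = 2.
(p, q) = (8, 2)


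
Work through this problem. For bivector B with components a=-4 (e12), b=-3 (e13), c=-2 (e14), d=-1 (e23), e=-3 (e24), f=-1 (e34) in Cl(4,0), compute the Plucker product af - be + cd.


Plucker relation: af - be + cd
a*f = (-4)*(-1) = 4
b*e = (-3)*(-3) = 9
c*d = (-2)*(-1) = 2
af - be + cd = 4 - 9 + 2
= -3


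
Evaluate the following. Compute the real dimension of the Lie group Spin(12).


Spin(n) double-covers SO(n); both have Lie algebra so(n) of dimension n(n-1)/2.
n = 12
n(n-1) = 12 * 11 = 132
dim Spin(12) = 132/2 = 66


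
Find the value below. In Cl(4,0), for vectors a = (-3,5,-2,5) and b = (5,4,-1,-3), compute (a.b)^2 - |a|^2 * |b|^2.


a . b = (-3)*5 + 5*4 + (-2)*(-1) + 5*(-3)
= -15 + 20 + 2 + (-15) = -8
|a|^2 = (-3)^2 + 5^2 + (-2)^2 + 5^2 = 63
|b|^2 = 5^2 + 4^2 + (-1)^2 + (-3)^2 = 51
(a.b)^2 = (-8)^2 = 64
|a|^2 * |b|^2 = 63 * 51 = 3213
Result = 64 - 3213 = -3149


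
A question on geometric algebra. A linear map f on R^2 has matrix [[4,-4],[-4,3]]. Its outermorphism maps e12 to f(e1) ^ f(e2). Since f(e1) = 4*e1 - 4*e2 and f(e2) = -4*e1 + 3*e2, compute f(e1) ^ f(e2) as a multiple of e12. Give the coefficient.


The outermorphism of a linear map f sends e1^e2 to f(e1)^f(e2).
f(e1) = 4*e1 - 4*e2
f(e2) = -4*e1 + 3*e2
f(e1) ^ f(e2) = (4*e1 - 4*e2) ^ (-4*e1 + 3*e2)
= 4*3*e12 + (-4)*(-4)*e21
= (12 - 16)*e12
= -4*e12
Coefficient = -4


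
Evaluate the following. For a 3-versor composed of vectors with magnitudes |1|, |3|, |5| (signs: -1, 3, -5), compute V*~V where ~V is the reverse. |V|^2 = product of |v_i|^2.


Each vector v_i has |v_i|^2 = s_i^2
Squared scales: (-1)^2 = 1, 3^2 = 9, (-5)^2 = 25
|V|^2 = 1 * 9 * 25
= 225


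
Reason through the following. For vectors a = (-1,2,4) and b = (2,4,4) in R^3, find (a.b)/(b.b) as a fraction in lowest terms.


Projection coefficient = (a . b) / (b . b)
a . b = (-1)*2 + 2*4 + 4*4
= -2 + 8 + 16 = 22
b . b = 2^2 + 4^2 + 4^2
= 4 + 16 + 16 = 36
Coefficient = 22/36
In lowest terms: 11/18


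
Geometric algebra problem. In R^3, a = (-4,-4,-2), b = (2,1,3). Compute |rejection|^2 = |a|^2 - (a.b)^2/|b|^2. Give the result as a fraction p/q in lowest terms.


|a|^2 = (-4)^2 + (-4)^2 + (-2)^2 = 36
|b|^2 = 2^2 + 1^2 + 3^2 = 14
a . b = (-4)*2 + (-4)*1 + (-2)*3 = -18
(a.b)^2 = (-18)^2 = 324
|rej|^2 = 36 - 324/14
= (504 - 324)/14
= 180/14
In lowest terms: 90/7


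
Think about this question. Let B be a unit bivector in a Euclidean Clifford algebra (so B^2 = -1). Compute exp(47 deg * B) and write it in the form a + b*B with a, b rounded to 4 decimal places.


For a unit bivector B with B^2 = -1, the exponential series gives
e^(theta*B) = cos(theta) + sin(theta)*B (the GA analogue of Euler's formula).
theta = 47 degrees = 0.820305 rad
cos(47 deg) = 0.6820
sin(47 deg) = 0.7314
exp(theta*B) = 0.6820 + 0.7314*B


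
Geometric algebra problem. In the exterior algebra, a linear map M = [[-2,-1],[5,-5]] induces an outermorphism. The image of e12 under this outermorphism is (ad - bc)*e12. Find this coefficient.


The outermorphism of a linear map f sends e1^e2 to f(e1)^f(e2).
f(e1) = -2*e1 + 5*e2
f(e2) = -1*e1 - 5*e2
f(e1) ^ f(e2) = (-2*e1 + 5*e2) ^ (-1*e1 - 5*e2)
= (-2)*(-5)*e12 + 5*(-1)*e21
= (10 - (-5))*e12
= 15*e12
Coefficient = 15


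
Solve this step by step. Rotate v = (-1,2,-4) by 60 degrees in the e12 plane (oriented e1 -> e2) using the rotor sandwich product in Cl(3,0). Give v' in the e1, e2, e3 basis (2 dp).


Rotor R = cos(30deg) - sin(30deg)*e12
Rotation angle theta = 2 * 30 = 60 degrees in the e12 plane (e1 -> e2).
The component perpendicular to the plane (e3) is invariant: v'_3 = v3 = -4.00
cos(60deg) = 0.5000, sin(60deg) = 0.8660
v'_1 = v1*cos(theta) - v2*sin(theta) = -1*0.5000 - 2*0.8660 = -2.23
v'_2 = v1*sin(theta) + v2*cos(theta) = -1*0.8660 + 2*0.5000 = 0.13
v' = -2.23*e1 + 0.13*e2 - 4.00*e3


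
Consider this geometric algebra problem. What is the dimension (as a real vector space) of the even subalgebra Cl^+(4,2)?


Even subalgebra dimension = 2^(n-1)
n = 4 + 2 = 6
2^(6 - 1) = 2^5 = 32
Verification: sum of C(6,k) for even k = 1 + 15 + 15 + 1 = 32
Result = 32


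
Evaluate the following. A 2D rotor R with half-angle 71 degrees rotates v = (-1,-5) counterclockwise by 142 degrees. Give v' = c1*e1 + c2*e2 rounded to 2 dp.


Rotor R = cos(71deg) - sin(71deg)*e12
Rotation angle theta = 2 * 71 = 142 degrees
v' = R*v*~R rotates v by theta.
cos(142deg) = -0.7880, sin(142deg) = 0.6157
v'_1 = -1*cos(142deg) - (-5)*sin(142deg)
= -1*(-0.7880) - (-5)*0.6157
= 3.87
v'_2 = -1*sin(142deg) + (-5)*cos(142deg)
= -1*0.6157 + (-5)*(-0.7880)
= 3.32
v' = 3.87*e1 + 3.32*e2


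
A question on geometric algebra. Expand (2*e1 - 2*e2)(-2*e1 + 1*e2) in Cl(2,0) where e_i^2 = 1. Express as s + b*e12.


Expand: (2*e1 - 2*e2)(-2*e1 + 1*e2)
= 2*(-2)*e1e1 + 2*1*e1e2 + (-2)*(-2)*e2e1 + (-2)*1*e2e2
Using e1^2 = e2^2 = 1, e2e1 = -e1e2:
Scalar part s = 2*(-2) + (-2)*1 = -4 + (-2) = -6
Bivector part b = 2*1 - (-2)*(-2) = 2 - 4 = -2
uv = -6 - 2*e12


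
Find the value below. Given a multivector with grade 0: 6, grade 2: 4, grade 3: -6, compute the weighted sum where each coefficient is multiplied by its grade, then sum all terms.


Grade-weighted sum = sum of grade_k * coefficient_k
0*6 = 0
2*4 = 8
3*(-6) = -18
Total = 0 + 8 + (-18) = -10


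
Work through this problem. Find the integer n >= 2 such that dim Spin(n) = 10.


dim Spin(n) = dim so(n) = n(n-1)/2.
Solve n(n-1)/2 = 10, i.e. n^2 - n - 20 = 0.
Discriminant = 1 + 8*10 = 81
n = (1 + sqrt(81))/2 = (1 + 9)/2 = 5


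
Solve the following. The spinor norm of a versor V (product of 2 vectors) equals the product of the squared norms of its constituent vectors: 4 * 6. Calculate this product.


Spinor norm N(V) = |v1|^2 * |v2|^2 * ... * |v2|^2
= 4 * 6
Running product: 4, 24
N(V) = 24


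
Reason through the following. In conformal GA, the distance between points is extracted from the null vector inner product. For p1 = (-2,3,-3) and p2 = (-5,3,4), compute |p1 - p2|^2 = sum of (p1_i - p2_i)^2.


p1 - p2 = (3, 0, -7)
|p1 - p2|^2 = 3^2 + 0^2 + (-7)^2
= 9 + 0 + 49
= 58


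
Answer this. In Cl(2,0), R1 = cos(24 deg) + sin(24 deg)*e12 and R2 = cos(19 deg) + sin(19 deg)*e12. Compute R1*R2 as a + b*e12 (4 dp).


Same-plane rotors commute and their half-angles add:
R1*R2 = cos(a1 + a2) + sin(a1 + a2)*e12.
a1 + a2 = 24 + 19 = 43 deg
cos(43 deg) = 0.7314
sin(43 deg) = 0.6820
R1*R2 = 0.7314 + 0.6820*e12


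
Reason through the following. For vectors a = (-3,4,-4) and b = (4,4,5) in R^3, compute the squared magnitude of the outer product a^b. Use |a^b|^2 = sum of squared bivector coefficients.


a wedge b = (a1*b2 - a2*b1)*e12 + (a1*b3 - a3*b1)*e13 + (a2*b3 - a3*b2)*e23
e12 coeff: (-3)*4 - 4*4 = -12 - 16 = -28
e13 coeff: (-3)*5 - (-4)*4 = -15 - (-16) = 1
e23 coeff: 4*5 - (-4)*4 = 20 - (-16) = 36
|a wedge b|^2 = (-28)^2 + 1^2 + 36^2
= 784 + 1 + 1296
= 2081


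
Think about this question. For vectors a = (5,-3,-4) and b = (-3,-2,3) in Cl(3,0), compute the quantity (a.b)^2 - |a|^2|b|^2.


a . b = 5*(-3) + (-3)*(-2) + (-4)*3
= -15 + 6 + (-12) = -21
|a|^2 = 5^2 + (-3)^2 + (-4)^2 = 50
|b|^2 = (-3)^2 + (-2)^2 + 3^2 = 22
(a.b)^2 = (-21)^2 = 441
|a|^2 * |b|^2 = 50 * 22 = 1100
Result = 441 - 1100 = -659


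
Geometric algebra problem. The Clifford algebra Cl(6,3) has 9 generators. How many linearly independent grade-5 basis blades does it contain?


Number of grade-k basis blades in Cl(p,q) with n = p + q is C(n, k).
n = 6 + 3 = 9
C(9, 5) = 9! / (5! * 4!)
= 362880 / (120 * 24)
= 126


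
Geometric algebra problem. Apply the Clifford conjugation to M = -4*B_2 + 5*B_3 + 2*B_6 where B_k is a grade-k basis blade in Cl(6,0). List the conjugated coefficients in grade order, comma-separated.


Clifford conjugate sign for grade k: (-1)^(k(k+1)/2)
Grade 2: (-1)^(2*3/2) = (-1)^3 = -1, coeff -4 -> 4
Grade 3: (-1)^(3*4/2) = (-1)^6 = 1, coeff 5 -> 5
Grade 6: (-1)^(6*7/2) = (-1)^21 = -1, coeff 2 -> -2
Conjugated coefficients: 4, 5, -2


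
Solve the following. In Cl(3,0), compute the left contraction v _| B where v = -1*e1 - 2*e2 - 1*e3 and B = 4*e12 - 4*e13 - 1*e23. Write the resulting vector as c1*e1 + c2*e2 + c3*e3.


Left contraction v _| B = <vB>_1 (grade-1 part of the geometric product vB).
Using e1_|e12 = e2, e2_|e12 = -e1, e1_|e13 = e3, e3_|e13 = -e1, e2_|e23 = e3, e3_|e23 = -e2:
e1 coeff: -v2*b12 - v3*b13 = -(-2)*(4) - (-1)*(-4) = 4
e2 coeff: v1*b12 - v3*b23 = (-1)*(4) - (-1)*(-1) = -5
e3 coeff: v1*b13 + v2*b23 = (-1)*(-4) + (-2)*(-1) = 6
v _| B = 4*e1 - 5*e2 + 6*e3


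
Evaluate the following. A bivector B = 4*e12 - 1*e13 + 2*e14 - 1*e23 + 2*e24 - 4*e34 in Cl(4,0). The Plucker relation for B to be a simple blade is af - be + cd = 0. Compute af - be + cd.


Plucker relation: af - be + cd
a*f = 4*(-4) = -16
b*e = (-1)*2 = -2
c*d = 2*(-1) = -2
af - be + cd = -16 - (-2) + (-2)
= -16


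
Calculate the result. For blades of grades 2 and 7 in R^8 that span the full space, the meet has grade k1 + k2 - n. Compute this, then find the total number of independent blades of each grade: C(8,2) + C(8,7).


Meet grade = grade(A) + grade(B) - n
= 2 + 7 - 8 = 1
C(8,2) = 28
C(8,7) = 8
dim_A + dim_B = 28 + 8 = 36


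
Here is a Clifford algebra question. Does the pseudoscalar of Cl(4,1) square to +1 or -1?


The pseudoscalar I = e1...e_n (product of all n generators) of Cl(p,q) satisfies I^2 = (-1)^(q + n(n-1)/2).
p = 4, q = 1, n = p + q = 5
n(n-1)/2 = 5 * 4 / 2 = 10
Exponent = q + n(n-1)/2 = 1 + 10 = 11
I^2 = (-1)^11 = -1


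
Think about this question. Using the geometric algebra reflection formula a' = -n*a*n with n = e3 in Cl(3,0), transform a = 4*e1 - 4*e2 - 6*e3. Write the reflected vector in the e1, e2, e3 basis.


Reflection formula: a' = -n*a*n, with n = e3 (unit vector, n^2 = 1).
For reflection through hyperplane perp to e3:
The component along e3 flips sign, others stay.
a = (4, -4, -6)
a' = (4, -4, 6)
a' = 4*e1 - 4*e2 + 6*e3


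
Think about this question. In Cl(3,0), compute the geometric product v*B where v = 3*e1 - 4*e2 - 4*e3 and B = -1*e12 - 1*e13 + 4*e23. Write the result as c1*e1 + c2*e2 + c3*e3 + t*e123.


vB has grade-1 (vector) and grade-3 (trivector) parts: vB = (v _| B) + (v ^ B).
Vector part <vB>_1:
  e1: -v2*b12 - v3*b13 = -(-4)*(-1) - (-4)*(-1) = -8
  e2: v1*b12 - v3*b23 = (3)*(-1) - (-4)*(4) = 13
  e3: v1*b13 + v2*b23 = (3)*(-1) + (-4)*(4) = -19
Trivector part <vB>_3:
  e123: v1*b23 - v2*b13 + v3*b12 = (3)*(4) - (-4)*(-1) + (-4)*(-1) = 12
vB = -8*e1 + 13*e2 - 19*e3 + 12*e123


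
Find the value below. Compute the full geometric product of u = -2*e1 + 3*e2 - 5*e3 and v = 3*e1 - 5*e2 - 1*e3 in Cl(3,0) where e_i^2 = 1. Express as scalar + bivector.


In Cl(3,0): e_i^2 = 1, e_ie_j = -e_je_i for i != j.
Scalar part = u . v = (-2)*3 + 3*(-5) + (-5)*(-1)
= -6 + (-15) + 5 = -16
e12 coeff = (-2)*(-5) - 3*3 = 10 - 9 = 1
e13 coeff = (-2)*(-1) - (-5)*3 = 2 - (-15) = 17
e23 coeff = 3*(-1) - (-5)*(-5) = -3 - 25 = -28
uv = -16 + 1*e12 + 17*e13 - 28*e23


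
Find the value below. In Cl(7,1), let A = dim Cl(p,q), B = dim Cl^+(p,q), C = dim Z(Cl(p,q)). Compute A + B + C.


n = 7 + 1 = 8
Total dim = 2^8 = 256
Even subalgebra dim = 2^7 = 128
n is even, so center dim = 1
Sum = 256 + 128 + 1 = 385


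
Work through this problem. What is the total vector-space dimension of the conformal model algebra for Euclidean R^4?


The conformal model of R^4 uses Cl(5,1): the 4 Euclidean generators plus two extra orthogonal generators e+ (e+^2 = +1) and e- (e-^2 = -1), from which the null vectors e0, einf are built.
Number of generators m = 4 + 2 = 6.
dim Cl(p,q) = 2^m = 2^6 = 64


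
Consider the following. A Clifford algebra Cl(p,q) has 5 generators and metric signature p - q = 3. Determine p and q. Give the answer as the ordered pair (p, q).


We need p + q = 5 and p - q = 3.
Adding: 2p = 5 + 3 = 8, so p = 4.
Then q = 5 - 4 = 1.
(p, q) = (4, 1)


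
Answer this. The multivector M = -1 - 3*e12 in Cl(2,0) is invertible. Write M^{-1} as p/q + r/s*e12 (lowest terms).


M = -1 - 3*e12, where e12^2 = -1.
Since M commutes with its reverse ~M = a - b*e12, M * ~M = a^2 - b^2*e12^2 = a^2 + b^2.
So M^{-1} = ~M / (a^2 + b^2) = (a - b*e12)/(a^2 + b^2).
a^2 + b^2 = 1 + 9 = 10
Scalar part = -1/10 = -1/10
Bivector coeff = 3/10 = 3/10
M^{-1} = -1/10 + 3/10*e12


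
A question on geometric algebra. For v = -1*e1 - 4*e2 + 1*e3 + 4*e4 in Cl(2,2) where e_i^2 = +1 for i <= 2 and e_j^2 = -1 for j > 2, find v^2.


v^2 = sum of c_i^2 * e_i^2
Positive signature terms (e_i^2 = +1): (-1)^2 + (-4)^2 = 17
Negative signature terms (e_j^2 = -1): 1^2 + 4^2 = 17
v^2 = 17 - 17 = 0


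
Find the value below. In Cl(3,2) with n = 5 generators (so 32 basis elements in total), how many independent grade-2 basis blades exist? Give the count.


Number of grade-k basis blades in Cl(p,q) with n = p + q is C(n, k).
n = 3 + 2 = 5
C(5, 2) = 5! / (2! * 3!)
= 120 / (2 * 6)
= 10


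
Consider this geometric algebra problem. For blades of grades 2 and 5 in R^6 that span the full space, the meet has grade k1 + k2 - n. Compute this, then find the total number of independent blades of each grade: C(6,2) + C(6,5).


Meet grade = grade(A) + grade(B) - n
= 2 + 5 - 6 = 1
C(6,2) = 15
C(6,5) = 6
dim_A + dim_B = 15 + 6 = 21


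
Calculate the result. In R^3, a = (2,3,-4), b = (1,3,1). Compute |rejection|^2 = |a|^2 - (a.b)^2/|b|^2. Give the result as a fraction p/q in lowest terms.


|a|^2 = 2^2 + 3^2 + (-4)^2 = 29
|b|^2 = 1^2 + 3^2 + 1^2 = 11
a . b = 2*1 + 3*3 + (-4)*1 = 7
(a.b)^2 = 7^2 = 49
|rej|^2 = 29 - 49/11
= (319 - 49)/11
= 270/11
In lowest terms: 270/11


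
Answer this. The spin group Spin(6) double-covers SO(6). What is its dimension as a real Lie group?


Spin(n) double-covers SO(n); both have Lie algebra so(n) of dimension n(n-1)/2.
n = 6
n(n-1) = 6 * 5 = 30
dim Spin(6) = 30/2 = 15


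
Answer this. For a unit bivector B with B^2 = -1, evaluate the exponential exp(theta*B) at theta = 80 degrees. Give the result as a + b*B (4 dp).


For a unit bivector B with B^2 = -1, the exponential series gives
e^(theta*B) = cos(theta) + sin(theta)*B (the GA analogue of Euler's formula).
theta = 80 degrees = 1.396263 rad
cos(80 deg) = 0.1736
sin(80 deg) = 0.9848
exp(theta*B) = 0.1736 + 0.9848*B


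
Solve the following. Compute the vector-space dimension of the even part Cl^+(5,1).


Even subalgebra dimension = 2^(n-1)
n = 5 + 1 = 6
2^(6 - 1) = 2^5 = 32
Verification: sum of C(6,k) for even k = 1 + 15 + 15 + 1 = 32
Result = 32


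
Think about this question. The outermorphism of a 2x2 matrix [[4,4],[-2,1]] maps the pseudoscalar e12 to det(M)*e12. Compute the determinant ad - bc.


The outermorphism of a linear map f sends e1^e2 to f(e1)^f(e2).
f(e1) = 4*e1 - 2*e2
f(e2) = 4*e1 + 1*e2
f(e1) ^ f(e2) = (4*e1 - 2*e2) ^ (4*e1 + 1*e2)
= 4*1*e12 + (-2)*4*e21
= (4 - (-8))*e12
= 12*e12
Coefficient = 12


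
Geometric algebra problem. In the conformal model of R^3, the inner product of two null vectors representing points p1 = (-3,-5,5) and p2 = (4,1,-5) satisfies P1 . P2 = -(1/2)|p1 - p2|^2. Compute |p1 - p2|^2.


p1 - p2 = (-7, -6, 10)
|p1 - p2|^2 = (-7)^2 + (-6)^2 + 10^2
= 49 + 36 + 100
= 185


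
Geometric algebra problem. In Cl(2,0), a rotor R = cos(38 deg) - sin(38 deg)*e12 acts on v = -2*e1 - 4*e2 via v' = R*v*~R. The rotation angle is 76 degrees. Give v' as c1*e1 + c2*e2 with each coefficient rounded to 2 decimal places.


Rotor R = cos(38deg) - sin(38deg)*e12
Rotation angle theta = 2 * 38 = 76 degrees
v' = R*v*~R rotates v by theta.
cos(76deg) = 0.2419, sin(76deg) = 0.9703
v'_1 = -2*cos(76deg) - (-4)*sin(76deg)
= -2*0.2419 - (-4)*0.9703
= 3.40
v'_2 = -2*sin(76deg) + (-4)*cos(76deg)
= -2*0.9703 + (-4)*0.2419
= -2.91
v' = 3.40*e1 - 2.91*e2


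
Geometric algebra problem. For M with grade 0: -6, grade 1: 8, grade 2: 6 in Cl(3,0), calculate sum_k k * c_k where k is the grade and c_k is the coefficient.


Grade-weighted sum = sum of grade_k * coefficient_k
0*(-6) = 0
1*8 = 8
2*6 = 12
Total = 0 + 8 + 12 = 20


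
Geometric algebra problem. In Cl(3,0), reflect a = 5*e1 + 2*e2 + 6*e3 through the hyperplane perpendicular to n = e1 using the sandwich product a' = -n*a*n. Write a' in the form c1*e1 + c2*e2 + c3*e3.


Reflection formula: a' = -n*a*n, with n = e1 (unit vector, n^2 = 1).
For reflection through hyperplane perp to e1:
The component along e1 flips sign, others stay.
a = (5, 2, 6)
a' = (-5, 2, 6)
a' = -5*e1 + 2*e2 + 6*e3


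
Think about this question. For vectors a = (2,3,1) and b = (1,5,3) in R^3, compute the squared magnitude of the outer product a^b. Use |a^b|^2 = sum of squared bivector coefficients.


a wedge b = (a1*b2 - a2*b1)*e12 + (a1*b3 - a3*b1)*e13 + (a2*b3 - a3*b2)*e23
e12 coeff: 2*5 - 3*1 = 10 - 3 = 7
e13 coeff: 2*3 - 1*1 = 6 - 1 = 5
e23 coeff: 3*3 - 1*5 = 9 - 5 = 4
|a wedge b|^2 = 7^2 + 5^2 + 4^2
= 49 + 25 + 16
= 90


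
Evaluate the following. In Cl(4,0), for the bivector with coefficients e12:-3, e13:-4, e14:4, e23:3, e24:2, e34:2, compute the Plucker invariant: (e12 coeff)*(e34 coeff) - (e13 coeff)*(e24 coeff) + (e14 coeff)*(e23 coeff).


Plucker relation: af - be + cd
a*f = (-3)*2 = -6
b*e = (-4)*2 = -8
c*d = 4*3 = 12
af - be + cd = -6 - (-8) + 12
= 14


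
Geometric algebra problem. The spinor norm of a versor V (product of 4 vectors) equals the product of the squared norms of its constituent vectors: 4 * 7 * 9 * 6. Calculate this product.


Spinor norm N(V) = |v1|^2 * |v2|^2 * ... * |v4|^2
= 4 * 7 * 9 * 6
Running product: 4, 28, 252, 1512
N(V) = 1512


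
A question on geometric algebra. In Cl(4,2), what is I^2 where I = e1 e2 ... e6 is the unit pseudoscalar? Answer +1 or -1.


The pseudoscalar I = e1...e_n (product of all n generators) of Cl(p,q) satisfies I^2 = (-1)^(q + n(n-1)/2).
p = 4, q = 2, n = p + q = 6
n(n-1)/2 = 6 * 5 / 2 = 15
Exponent = q + n(n-1)/2 = 2 + 15 = 17
I^2 = (-1)^17 = -1


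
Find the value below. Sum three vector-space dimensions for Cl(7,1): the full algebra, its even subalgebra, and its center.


n = 7 + 1 = 8
Total dim = 2^8 = 256
Even subalgebra dim = 2^7 = 128
n is even, so center dim = 1
Sum = 256 + 128 + 1 = 385


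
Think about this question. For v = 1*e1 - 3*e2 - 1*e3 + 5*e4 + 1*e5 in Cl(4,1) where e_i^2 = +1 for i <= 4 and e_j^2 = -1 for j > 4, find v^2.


v^2 = sum of c_i^2 * e_i^2
Positive signature terms (e_i^2 = +1): 1^2 + (-3)^2 + (-1)^2 + 5^2 = 36
Negative signature terms (e_j^2 = -1): 1^2 = 1
v^2 = 36 - 1 = 35


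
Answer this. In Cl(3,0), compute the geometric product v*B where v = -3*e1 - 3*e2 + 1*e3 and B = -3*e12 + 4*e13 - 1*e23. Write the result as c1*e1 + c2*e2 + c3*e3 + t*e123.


vB has grade-1 (vector) and grade-3 (trivector) parts: vB = (v _| B) + (v ^ B).
Vector part <vB>_1:
  e1: -v2*b12 - v3*b13 = -(-3)*(-3) - (1)*(4) = -13
  e2: v1*b12 - v3*b23 = (-3)*(-3) - (1)*(-1) = 10
  e3: v1*b13 + v2*b23 = (-3)*(4) + (-3)*(-1) = -9
Trivector part <vB>_3:
  e123: v1*b23 - v2*b13 + v3*b12 = (-3)*(-1) - (-3)*(4) + (1)*(-3) = 12
vB = -13*e1 + 10*e2 - 9*e3 + 12*e123


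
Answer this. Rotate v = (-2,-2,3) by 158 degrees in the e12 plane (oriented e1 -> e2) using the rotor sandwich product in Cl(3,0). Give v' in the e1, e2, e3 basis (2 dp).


Rotor R = cos(79deg) - sin(79deg)*e12
Rotation angle theta = 2 * 79 = 158 degrees in the e12 plane (e1 -> e2).
The component perpendicular to the plane (e3) is invariant: v'_3 = v3 = 3.00
cos(158deg) = -0.9272, sin(158deg) = 0.3746
v'_1 = v1*cos(theta) - v2*sin(theta) = -2*(-0.9272) - (-2)*0.3746 = 2.60
v'_2 = v1*sin(theta) + v2*cos(theta) = -2*0.3746 + (-2)*(-0.9272) = 1.11
v' = 2.60*e1 + 1.11*e2 + 3.00*e3


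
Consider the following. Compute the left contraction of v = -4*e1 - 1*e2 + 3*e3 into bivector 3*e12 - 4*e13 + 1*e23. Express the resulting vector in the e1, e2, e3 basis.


Left contraction v _| B = <vB>_1 (grade-1 part of the geometric product vB).
Using e1_|e12 = e2, e2_|e12 = -e1, e1_|e13 = e3, e3_|e13 = -e1, e2_|e23 = e3, e3_|e23 = -e2:
e1 coeff: -v2*b12 - v3*b13 = -(-1)*(3) - (3)*(-4) = 15
e2 coeff: v1*b12 - v3*b23 = (-4)*(3) - (3)*(1) = -15
e3 coeff: v1*b13 + v2*b23 = (-4)*(-4) + (-1)*(1) = 15
v _| B = 15*e1 - 15*e2 + 15*e3
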